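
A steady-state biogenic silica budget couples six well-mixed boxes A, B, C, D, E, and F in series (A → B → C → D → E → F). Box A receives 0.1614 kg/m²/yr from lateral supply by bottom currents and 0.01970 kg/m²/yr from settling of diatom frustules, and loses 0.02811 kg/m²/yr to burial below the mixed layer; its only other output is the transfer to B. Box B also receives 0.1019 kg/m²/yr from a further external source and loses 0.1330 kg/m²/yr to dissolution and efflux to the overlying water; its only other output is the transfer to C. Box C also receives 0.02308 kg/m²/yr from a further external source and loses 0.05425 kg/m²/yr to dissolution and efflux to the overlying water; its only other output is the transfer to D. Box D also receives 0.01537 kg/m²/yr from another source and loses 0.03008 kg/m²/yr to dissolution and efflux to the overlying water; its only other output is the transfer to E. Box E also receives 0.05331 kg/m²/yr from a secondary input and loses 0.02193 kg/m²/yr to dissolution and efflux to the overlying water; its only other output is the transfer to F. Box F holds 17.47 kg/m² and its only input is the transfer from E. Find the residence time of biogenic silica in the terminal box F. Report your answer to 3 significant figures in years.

Box A: F(A→B) = (0.1614 + 0.01970) − 0.02811 = 0.15299 kg/m²/yr.
Box B: F(B→C) = (0.15299 + 0.1019) − 0.1330 = 0.12189 kg/m²/yr.
Box C: F(C→D) = (0.12189 + 0.02308) − 0.05425 = 0.090720 kg/m²/yr.
Box D: F(D→E) = (0.090720 + 0.01537) − 0.03008 = 0.076010 kg/m²/yr.
Box E: F(E→F) = (0.076010 + 0.05331) − 0.02193 = 0.10739 kg/m²/yr.
Box F throughput = its input = 0.10739 kg/m²/yr; τ = 17.47 / 0.10739 = 162.7 yr.

163 yr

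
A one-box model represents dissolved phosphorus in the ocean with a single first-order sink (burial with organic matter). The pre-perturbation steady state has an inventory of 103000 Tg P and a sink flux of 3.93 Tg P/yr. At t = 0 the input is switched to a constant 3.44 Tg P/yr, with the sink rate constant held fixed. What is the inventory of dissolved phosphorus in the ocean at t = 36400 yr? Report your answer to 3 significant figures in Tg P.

The sink rate constant is k = F₀/M₀ = 3.93/103000 = 3.816×10^-5 yr⁻¹.
Solving dM/dt = F₁ − kM with M(0) = M₀ gives M(t) = F₁/k + (M₀ − F₁/k)·e^(−kt).
F₁/k = 3.44/3.816×10^-5 = 90158 Tg P; kt = 3.816×10^-5 × 36400 = 1.389, e^(−kt) = 0.2494.
M(36400) = 90158 + (103000 − 90158) × 0.2494 = 90158 + 3202 = 93360 Tg P.

93400 Tg P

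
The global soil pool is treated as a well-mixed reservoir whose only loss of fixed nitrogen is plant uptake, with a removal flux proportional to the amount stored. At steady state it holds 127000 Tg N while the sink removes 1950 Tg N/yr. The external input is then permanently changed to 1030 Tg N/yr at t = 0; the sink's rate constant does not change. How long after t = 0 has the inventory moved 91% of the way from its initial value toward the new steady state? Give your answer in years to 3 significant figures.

τ = M₀/F₀ = 127000/1950 = 65.13 yr.
The remaining gap fraction is e^(−t/τ); 91% covered ⇒ e^(−t/τ) = 0.0900.
t = −τ ln(0.0900) = 65.13 × 2.408 = 156.8 yr.

157 yr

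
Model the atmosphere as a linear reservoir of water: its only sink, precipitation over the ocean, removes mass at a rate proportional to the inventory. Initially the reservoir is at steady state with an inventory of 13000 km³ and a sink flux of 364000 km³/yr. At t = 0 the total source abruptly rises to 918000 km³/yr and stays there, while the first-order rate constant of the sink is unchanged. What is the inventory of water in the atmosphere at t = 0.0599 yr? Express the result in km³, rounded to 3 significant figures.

The sink rate constant is k = F₀/M₀ = 364000/13000 = 28.00 yr⁻¹.
Solving dM/dt = F₁ − kM with M(0) = M₀ gives M(t) = F₁/k + (M₀ − F₁/k)·e^(−kt).
F₁/k = 918000/28.00 = 32786 km³; kt = 28.00 × 0.0599 = 1.677, e^(−kt) = 0.1869.
M(0.0599) = 32786 + (13000 − 32786) × 0.1869 = 32786 − 3698 = 29088 km³.

29100 km³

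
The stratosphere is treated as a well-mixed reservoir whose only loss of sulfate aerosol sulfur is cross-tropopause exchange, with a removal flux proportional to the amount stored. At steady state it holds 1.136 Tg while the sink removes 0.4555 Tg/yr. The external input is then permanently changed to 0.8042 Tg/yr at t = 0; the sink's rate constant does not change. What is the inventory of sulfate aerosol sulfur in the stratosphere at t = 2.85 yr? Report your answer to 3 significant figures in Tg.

1.73 Tg

The sink rate constant is k = F₀/M₀ = 0.4555/1.136 = 0.4010 yr⁻¹.
Solving dM/dt = F₁ − kM with M(0) = M₀ gives M(t) = F₁/k + (M₀ − F₁/k)·e^(−kt).
F₁/k = 0.8042/0.4010 = 2.0056 Tg; kt = 0.4010 × 2.85 = 1.143, e^(−kt) = 0.3189.
M(2.85) = 2.0056 + (1.136 − 2.0056) × 0.3189 = 2.0056 − 0.2774 = 1.7283 Tg.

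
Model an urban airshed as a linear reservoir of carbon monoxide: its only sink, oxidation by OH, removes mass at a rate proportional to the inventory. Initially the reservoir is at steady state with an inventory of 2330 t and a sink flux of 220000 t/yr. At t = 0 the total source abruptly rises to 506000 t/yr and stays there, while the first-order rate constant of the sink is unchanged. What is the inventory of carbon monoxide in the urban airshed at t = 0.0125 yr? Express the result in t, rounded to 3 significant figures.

Residence time τ = M₀/F₀ = 0.01059 yr. The eventual steady state is M_∞ = M₀·(F₁/F₀) = 2330 × 506000/220000 = 5359.0 t.
The anomaly ΔM(t) = M(t) − M_∞ decays as ΔM₀·e^(−t/τ) with ΔM₀ = 2330 − 5359.0 = −3029 t.
At t = 0.0125 yr, e^(−t/τ) = e^(−1.180) = 0.3072, so ΔM = −930.5 t and M = 5359.0 − 930.5 = 4428.5 t.

4430 t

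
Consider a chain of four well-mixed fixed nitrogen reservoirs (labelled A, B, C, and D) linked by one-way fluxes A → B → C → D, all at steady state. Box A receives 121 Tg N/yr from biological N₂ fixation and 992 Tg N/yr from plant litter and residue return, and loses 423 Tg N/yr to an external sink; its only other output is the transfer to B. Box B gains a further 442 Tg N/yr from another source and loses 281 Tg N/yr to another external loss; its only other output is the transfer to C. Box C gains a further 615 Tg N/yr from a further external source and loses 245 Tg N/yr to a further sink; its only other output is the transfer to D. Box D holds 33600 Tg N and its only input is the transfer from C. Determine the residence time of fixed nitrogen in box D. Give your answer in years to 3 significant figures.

27.5 yr

Box A: F(A→B) = (121 + 992) − 423 = 690.00 Tg N/yr.
Box B: F(B→C) = (690.00 + 442) − 281 = 851.00 Tg N/yr.
Box C: F(C→D) = (851.00 + 615) − 245 = 1221.0 Tg N/yr.
Box D throughput = its input = 1221.0 Tg N/yr; τ = 33600 / 1221.0 = 27.52 yr.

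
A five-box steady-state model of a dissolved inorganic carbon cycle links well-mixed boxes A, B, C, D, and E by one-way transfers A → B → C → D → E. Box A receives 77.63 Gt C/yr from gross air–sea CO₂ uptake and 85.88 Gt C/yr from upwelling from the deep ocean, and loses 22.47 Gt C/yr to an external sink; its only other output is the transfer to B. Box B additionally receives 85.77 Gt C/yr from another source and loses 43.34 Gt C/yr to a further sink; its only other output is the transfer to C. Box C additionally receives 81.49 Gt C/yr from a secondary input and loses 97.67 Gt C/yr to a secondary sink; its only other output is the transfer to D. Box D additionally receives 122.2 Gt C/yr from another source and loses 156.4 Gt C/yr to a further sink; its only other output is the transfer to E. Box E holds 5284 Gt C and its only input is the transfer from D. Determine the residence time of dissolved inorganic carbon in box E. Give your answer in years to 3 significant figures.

39.7 yr

Box A: F(A→B) = (77.63 + 85.88) − 22.47 = 141.04 Gt C/yr.
Box B: F(B→C) = (141.04 + 85.77) − 43.34 = 183.47 Gt C/yr.
Box C: F(C→D) = (183.47 + 81.49) − 97.67 = 167.29 Gt C/yr.
Box D: F(D→E) = (167.29 + 122.2) − 156.4 = 133.09 Gt C/yr.
Box E throughput = its input = 133.09 Gt C/yr; τ = 5284 / 133.09 = 39.70 yr.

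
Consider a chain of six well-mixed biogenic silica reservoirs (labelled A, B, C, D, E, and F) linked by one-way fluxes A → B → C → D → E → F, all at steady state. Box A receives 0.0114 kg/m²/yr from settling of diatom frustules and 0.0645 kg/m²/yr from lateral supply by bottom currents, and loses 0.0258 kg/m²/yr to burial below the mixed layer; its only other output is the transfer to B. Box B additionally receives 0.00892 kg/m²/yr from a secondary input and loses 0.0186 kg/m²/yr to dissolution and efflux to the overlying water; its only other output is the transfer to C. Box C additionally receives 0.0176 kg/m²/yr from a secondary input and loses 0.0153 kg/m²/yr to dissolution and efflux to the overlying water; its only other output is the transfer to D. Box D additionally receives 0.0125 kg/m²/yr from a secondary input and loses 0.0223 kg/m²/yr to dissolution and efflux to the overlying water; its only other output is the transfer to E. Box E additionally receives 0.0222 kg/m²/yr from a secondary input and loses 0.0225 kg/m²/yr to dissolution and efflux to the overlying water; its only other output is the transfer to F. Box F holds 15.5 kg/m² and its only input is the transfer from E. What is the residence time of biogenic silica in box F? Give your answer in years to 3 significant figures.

Box A: F(A→B) = (0.0114 + 0.0645) − 0.0258 = 0.050100 kg/m²/yr.
Box B: F(B→C) = (0.050100 + 0.00892) − 0.0186 = 0.040420 kg/m²/yr.
Box C: F(C→D) = (0.040420 + 0.0176) − 0.0153 = 0.042720 kg/m²/yr.
Box D: F(D→E) = (0.042720 + 0.0125) − 0.0223 = 0.032920 kg/m²/yr.
Box E: F(E→F) = (0.032920 + 0.0222) − 0.0225 = 0.032620 kg/m²/yr.
Box F throughput = its input = 0.032620 kg/m²/yr; τ = 15.5 / 0.032620 = 475.2 yr.

475 yr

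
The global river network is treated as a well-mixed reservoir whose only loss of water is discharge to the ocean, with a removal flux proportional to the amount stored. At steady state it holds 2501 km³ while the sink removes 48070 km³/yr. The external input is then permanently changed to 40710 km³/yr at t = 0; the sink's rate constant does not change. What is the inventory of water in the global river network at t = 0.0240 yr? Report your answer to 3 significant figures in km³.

The sink rate constant is k = F₀/M₀ = 48070/2501 = 19.22 yr⁻¹.
Solving dM/dt = F₁ − kM with M(0) = M₀ gives M(t) = F₁/k + (M₀ − F₁/k)·e^(−kt).
F₁/k = 40710/19.22 = 2118.1 km³; kt = 19.22 × 0.0240 = 0.4613, e^(−kt) = 0.6305.
M(0.0240) = 2118.1 + (2501 − 2118.1) × 0.6305 = 2118.1 + 241.4 = 2359.5 km³.

2360 km³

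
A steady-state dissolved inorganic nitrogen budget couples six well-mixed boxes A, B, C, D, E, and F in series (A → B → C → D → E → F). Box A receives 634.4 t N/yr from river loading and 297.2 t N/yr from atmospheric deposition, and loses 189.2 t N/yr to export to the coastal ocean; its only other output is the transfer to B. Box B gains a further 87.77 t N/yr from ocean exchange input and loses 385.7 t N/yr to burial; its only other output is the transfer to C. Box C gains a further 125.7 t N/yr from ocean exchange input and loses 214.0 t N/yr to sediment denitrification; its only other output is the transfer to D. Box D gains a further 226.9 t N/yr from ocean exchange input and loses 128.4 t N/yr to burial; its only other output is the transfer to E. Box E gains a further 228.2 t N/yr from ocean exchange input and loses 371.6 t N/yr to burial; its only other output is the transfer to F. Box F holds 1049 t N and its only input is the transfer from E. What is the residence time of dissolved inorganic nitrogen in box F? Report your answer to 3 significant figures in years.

3.37 yr

Box A: F(A→B) = (634.4 + 297.2) − 189.2 = 742.40 t N/yr.
Box B: F(B→C) = (742.40 + 87.77) − 385.7 = 444.47 t N/yr.
Box C: F(C→D) = (444.47 + 125.7) − 214.0 = 356.17 t N/yr.
Box D: F(D→E) = (356.17 + 226.9) − 128.4 = 454.67 t N/yr.
Box E: F(E→F) = (454.67 + 228.2) − 371.6 = 311.27 t N/yr.
Box F throughput = its input = 311.27 t N/yr; τ = 1049 / 311.27 = 3.370 yr.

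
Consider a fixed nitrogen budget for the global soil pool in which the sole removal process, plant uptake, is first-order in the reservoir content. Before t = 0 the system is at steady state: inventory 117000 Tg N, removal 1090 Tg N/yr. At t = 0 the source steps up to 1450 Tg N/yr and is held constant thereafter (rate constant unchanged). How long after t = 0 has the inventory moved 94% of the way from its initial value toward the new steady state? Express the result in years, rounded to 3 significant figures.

302 yr

τ = M₀/F₀ = 117000/1090 = 107.3 yr.
The remaining gap fraction is e^(−t/τ); 94% covered ⇒ e^(−t/τ) = 0.0600.
t = −τ ln(0.0600) = 107.3 × 2.813 = 302.0 yr.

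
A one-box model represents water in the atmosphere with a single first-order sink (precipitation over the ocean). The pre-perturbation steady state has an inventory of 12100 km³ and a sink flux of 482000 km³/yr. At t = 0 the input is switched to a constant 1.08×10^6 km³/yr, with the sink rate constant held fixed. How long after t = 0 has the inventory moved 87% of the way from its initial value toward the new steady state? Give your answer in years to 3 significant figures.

0.0512 yr

τ = M₀/F₀ = 12100/482000 = 0.02510 yr.
The remaining gap fraction is e^(−t/τ); 87% covered ⇒ e^(−t/τ) = 0.130.
t = −τ ln(0.130) = 0.02510 × 2.040 = 0.05122 yr.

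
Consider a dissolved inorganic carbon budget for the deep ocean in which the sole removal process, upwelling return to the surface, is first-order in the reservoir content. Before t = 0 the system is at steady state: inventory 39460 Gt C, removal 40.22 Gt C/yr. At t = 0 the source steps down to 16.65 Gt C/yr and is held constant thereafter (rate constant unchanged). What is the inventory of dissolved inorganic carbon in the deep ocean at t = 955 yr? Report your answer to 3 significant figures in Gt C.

τ = M₀/F₀ = 39460/40.22 = 981.1 yr; rate constant k = 1/τ.
New steady state M_∞ = F₁/k = F₁·τ = 16.65 × 981.1 = 16335 Gt C.
M(t) = M_∞ + (M₀ − M_∞)·e^(−t/τ); t/τ = 955/981.1 = 0.9734, so e^(−t/τ) = 0.3778.
M(t) = 16335 + 23120 × 0.3778 = 25072 Gt C.

25100 Gt C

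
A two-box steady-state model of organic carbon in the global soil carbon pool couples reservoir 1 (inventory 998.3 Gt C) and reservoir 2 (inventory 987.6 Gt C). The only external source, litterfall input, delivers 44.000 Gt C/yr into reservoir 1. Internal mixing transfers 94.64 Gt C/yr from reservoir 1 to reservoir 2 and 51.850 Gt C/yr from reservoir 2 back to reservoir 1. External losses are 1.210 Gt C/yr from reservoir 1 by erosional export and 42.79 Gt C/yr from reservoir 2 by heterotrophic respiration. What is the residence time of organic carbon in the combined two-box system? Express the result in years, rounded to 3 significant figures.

Residence time in the combined system uses the total inventory and the total *external* removal — internal exchanges between the two boxes cancel.
M_total = 998.3 + 987.6 = 1985.9 Gt C.
ΣF_external_out = 1.210 + 42.79 = 44.000 Gt C/yr.
τ = M_total / ΣF_ext = 1985.9 / 44.000 = 45.13 yr.

45.1 yr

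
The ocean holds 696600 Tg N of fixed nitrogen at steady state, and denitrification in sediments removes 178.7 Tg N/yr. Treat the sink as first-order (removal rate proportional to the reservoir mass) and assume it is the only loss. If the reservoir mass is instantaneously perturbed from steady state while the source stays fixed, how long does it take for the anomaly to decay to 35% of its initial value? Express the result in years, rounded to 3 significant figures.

For a linear reservoir the anomaly decays as exp(−t/τ) with τ = M/F = 696600/178.7 = 3898 yr.
exp(−t/τ) = 0.35 ⇒ t = −τ ln(0.35) = 3898 × 1.050 = 4092 yr.

4090 yr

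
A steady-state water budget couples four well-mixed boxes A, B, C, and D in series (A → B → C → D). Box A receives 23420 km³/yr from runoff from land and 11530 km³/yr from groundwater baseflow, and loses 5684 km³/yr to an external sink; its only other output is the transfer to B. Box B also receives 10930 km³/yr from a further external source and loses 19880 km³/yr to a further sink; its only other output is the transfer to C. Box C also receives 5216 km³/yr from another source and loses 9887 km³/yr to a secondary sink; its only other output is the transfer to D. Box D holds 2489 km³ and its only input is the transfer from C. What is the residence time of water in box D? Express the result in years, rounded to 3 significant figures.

0.159 yr

Box A: F(A→B) = (23420 + 11530) − 5684 = 29266 km³/yr.
Box B: F(B→C) = (29266 + 10930) − 19880 = 20316 km³/yr.
Box C: F(C→D) = (20316 + 5216) − 9887 = 15645 km³/yr.
Box D throughput = its input = 15645 km³/yr; τ = 2489 / 15645 = 0.1591 yr.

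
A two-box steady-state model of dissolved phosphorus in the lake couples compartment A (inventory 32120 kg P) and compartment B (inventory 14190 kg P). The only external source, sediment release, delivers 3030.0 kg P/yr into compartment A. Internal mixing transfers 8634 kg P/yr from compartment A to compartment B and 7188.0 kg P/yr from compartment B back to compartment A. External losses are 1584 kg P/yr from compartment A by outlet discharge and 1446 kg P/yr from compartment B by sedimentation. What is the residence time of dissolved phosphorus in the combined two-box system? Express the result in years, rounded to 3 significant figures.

15.3 yr

Treat the two boxes together as one reservoir: the mixing fluxes between them are internal recycling, so τ = ΣM / Σ(external losses).
M_total = 32120 + 14190 = 46310 kg P.
ΣF_external_out = 1584 + 1446 = 3030.0 kg P/yr.
τ = M_total / ΣF_ext = 46310 / 3030.0 = 15.28 yr.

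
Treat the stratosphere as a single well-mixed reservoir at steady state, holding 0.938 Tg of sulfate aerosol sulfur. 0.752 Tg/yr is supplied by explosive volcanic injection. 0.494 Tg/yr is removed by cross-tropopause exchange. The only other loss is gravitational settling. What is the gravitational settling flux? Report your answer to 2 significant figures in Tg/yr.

0.26 Tg/yr

At steady state ΣF_in = ΣF_out.
ΣF_in = 0.75200 Tg/yr.
Gravitational settling flux = ΣF_in − (0.494) = 0.75200 − 0.4940 = 0.2580 Tg/yr.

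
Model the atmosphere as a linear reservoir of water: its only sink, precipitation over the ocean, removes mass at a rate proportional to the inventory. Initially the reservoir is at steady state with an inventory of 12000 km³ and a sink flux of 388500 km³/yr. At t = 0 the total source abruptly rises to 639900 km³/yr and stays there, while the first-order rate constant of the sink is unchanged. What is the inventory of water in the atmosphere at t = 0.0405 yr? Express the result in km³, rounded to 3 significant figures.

Residence time τ = M₀/F₀ = 0.03089 yr. The eventual steady state is M_∞ = M₀·(F₁/F₀) = 12000 × 639900/388500 = 19765 km³.
The anomaly ΔM(t) = M(t) − M_∞ decays as ΔM₀·e^(−t/τ) with ΔM₀ = 12000 − 19765 = −7765 km³.
At t = 0.0405 yr, e^(−t/τ) = e^(−1.311) = 0.2695, so ΔM = −2093 km³ and M = 19765 − 2093 = 17673 km³.

17700 km³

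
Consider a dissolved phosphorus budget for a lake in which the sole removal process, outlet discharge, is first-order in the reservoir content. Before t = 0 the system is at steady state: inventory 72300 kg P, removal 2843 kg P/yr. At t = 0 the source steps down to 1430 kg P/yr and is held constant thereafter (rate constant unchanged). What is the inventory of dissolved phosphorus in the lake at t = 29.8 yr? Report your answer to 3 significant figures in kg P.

τ = M₀/F₀ = 72300/2843 = 25.43 yr; rate constant k = 1/τ.
New steady state M_∞ = F₁/k = F₁·τ = 1430 × 25.43 = 36366 kg P.
M(t) = M_∞ + (M₀ − M_∞)·e^(−t/τ); t/τ = 29.8/25.43 = 1.172, so e^(−t/τ) = 0.3098.
M(t) = 36366 + 35930 × 0.3098 = 47499 kg P.

47500 kg P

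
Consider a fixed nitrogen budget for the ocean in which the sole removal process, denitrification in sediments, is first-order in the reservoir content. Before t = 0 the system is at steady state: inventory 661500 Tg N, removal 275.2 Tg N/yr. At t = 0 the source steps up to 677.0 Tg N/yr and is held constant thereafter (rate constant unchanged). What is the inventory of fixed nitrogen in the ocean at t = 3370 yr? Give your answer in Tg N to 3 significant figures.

τ = M₀/F₀ = 661500/275.2 = 2404 yr; rate constant k = 1/τ.
New steady state M_∞ = F₁/k = F₁·τ = 677.0 × 2404 = 1.6273×10^6 Tg N.
M(t) = M_∞ + (M₀ − M_∞)·e^(−t/τ); t/τ = 3370/2404 = 1.402, so e^(−t/τ) = 0.2461.
M(t) = 1.6273×10^6 − 965800 × 0.2461 = 1.3896×10^6 Tg N.

1.39×10^6 Tg N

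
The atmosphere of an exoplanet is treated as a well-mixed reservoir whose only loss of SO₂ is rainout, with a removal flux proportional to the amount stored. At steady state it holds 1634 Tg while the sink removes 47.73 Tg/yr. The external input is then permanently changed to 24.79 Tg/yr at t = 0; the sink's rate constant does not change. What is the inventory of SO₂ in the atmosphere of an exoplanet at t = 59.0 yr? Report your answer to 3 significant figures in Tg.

τ = M₀/F₀ = 1634/47.73 = 34.23 yr; rate constant k = 1/τ.
New steady state M_∞ = F₁/k = F₁·τ = 24.79 × 34.23 = 848.67 Tg.
M(t) = M_∞ + (M₀ − M_∞)·e^(−t/τ); t/τ = 59.0/34.23 = 1.723, so e^(−t/τ) = 0.1785.
M(t) = 848.67 + 785.3 × 0.1785 = 988.81 Tg.

989 Tg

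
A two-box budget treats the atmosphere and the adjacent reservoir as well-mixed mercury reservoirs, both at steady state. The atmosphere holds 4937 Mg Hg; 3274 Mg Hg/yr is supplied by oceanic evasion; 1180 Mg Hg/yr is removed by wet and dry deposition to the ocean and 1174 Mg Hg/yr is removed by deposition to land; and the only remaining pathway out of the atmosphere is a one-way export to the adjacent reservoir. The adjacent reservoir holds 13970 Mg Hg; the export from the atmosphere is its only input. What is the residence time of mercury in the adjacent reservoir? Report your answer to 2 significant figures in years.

15 yr

Balance the atmosphere: ΣF_in = 3274.0 Mg Hg/yr.
Export to the adjacent reservoir = ΣF_in − (1180 + 1174) = 920.00 Mg Hg/yr.
At steady state the output of the adjacent reservoir equals its input, 920.00 Mg Hg/yr.
τ = M / F = 13970 / 920.00 = 15.18 yr.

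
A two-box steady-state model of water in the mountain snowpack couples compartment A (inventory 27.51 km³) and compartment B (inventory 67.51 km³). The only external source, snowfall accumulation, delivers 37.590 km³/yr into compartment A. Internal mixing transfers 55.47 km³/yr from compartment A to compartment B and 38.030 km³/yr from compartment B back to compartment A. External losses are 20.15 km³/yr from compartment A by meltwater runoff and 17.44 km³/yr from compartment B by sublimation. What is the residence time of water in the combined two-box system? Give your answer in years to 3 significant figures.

2.53 yr

Residence time in the combined system uses the total inventory and the total *external* removal — internal exchanges between the two boxes cancel.
M_total = 27.51 + 67.51 = 95.020 km³.
ΣF_external_out = 20.15 + 17.44 = 37.590 km³/yr.
τ = M_total / ΣF_ext = 95.020 / 37.590 = 2.528 yr.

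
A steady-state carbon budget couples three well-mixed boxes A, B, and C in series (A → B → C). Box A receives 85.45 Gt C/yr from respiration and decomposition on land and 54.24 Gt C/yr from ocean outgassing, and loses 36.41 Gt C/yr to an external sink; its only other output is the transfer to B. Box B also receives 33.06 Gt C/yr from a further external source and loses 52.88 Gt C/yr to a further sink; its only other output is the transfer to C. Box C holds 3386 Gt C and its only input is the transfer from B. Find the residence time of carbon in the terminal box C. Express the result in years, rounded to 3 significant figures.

Box A: F(A→B) = (85.45 + 54.24) − 36.41 = 103.28 Gt C/yr.
Box B: F(B→C) = (103.28 + 33.06) − 52.88 = 83.460 Gt C/yr.
Box C throughput = its input = 83.460 Gt C/yr; τ = 3386 / 83.460 = 40.57 yr.

40.6 yr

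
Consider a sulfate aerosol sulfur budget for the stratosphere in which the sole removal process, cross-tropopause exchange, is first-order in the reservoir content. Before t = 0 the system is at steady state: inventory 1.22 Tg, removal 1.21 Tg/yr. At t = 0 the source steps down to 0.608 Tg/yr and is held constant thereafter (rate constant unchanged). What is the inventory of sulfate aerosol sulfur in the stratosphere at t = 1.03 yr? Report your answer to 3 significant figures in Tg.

0.832 Tg

The sink rate constant is k = F₀/M₀ = 1.21/1.22 = 0.9918 yr⁻¹.
Solving dM/dt = F₁ − kM with M(0) = M₀ gives M(t) = F₁/k + (M₀ − F₁/k)·e^(−kt).
F₁/k = 0.608/0.9918 = 0.61302 Tg; kt = 0.9918 × 1.03 = 1.022, e^(−kt) = 0.3600.
M(1.03) = 0.61302 + (1.22 − 0.61302) × 0.3600 = 0.61302 + 0.2185 = 0.83156 Tg.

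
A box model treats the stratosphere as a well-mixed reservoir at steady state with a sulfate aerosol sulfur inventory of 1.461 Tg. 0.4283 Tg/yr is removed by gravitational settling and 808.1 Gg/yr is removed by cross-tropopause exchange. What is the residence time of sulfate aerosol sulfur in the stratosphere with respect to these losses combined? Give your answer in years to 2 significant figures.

1.2 yr

Convert the cross-tropopause exchange flux: 808.1 Gg/yr = 0.8081 Tg/yr.
Total removal = 0.4283 + 0.8081 = 1.2364 Tg/yr.
τ = M / ΣF_out = 1.461 / 1.2364 = 1.182 yr.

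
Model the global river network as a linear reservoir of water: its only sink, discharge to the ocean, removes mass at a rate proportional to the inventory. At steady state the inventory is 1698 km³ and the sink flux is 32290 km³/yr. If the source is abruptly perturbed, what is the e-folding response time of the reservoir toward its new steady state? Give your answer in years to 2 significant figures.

For a linear reservoir the response time equals the residence time τ = M/F.
τ = 1698 / 32290 = 0.05259 yr.

0.053 yr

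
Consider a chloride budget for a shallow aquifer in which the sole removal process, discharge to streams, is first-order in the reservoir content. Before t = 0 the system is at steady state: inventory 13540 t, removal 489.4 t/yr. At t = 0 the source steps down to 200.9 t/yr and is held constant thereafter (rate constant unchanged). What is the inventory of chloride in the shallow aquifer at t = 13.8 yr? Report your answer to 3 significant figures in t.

10400 t

The sink rate constant is k = F₀/M₀ = 489.4/13540 = 0.03614 yr⁻¹.
Solving dM/dt = F₁ − kM with M(0) = M₀ gives M(t) = F₁/k + (M₀ − F₁/k)·e^(−kt).
F₁/k = 200.9/0.03614 = 5558.2 t; kt = 0.03614 × 13.8 = 0.4988, e^(−kt) = 0.6073.
M(13.8) = 5558.2 + (13540 − 5558.2) × 0.6073 = 5558.2 + 4847 = 10405 t.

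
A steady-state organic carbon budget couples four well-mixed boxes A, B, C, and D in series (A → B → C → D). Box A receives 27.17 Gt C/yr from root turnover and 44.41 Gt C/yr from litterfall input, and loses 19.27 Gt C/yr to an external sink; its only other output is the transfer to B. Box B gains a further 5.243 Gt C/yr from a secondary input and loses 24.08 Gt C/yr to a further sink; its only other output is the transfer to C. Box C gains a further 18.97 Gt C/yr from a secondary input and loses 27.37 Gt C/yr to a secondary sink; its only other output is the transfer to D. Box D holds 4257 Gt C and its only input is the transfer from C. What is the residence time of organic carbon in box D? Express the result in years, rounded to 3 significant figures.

170 yr

Box A: F(A→B) = (27.17 + 44.41) − 19.27 = 52.310 Gt C/yr.
Box B: F(B→C) = (52.310 + 5.243) − 24.08 = 33.473 Gt C/yr.
Box C: F(C→D) = (33.473 + 18.97) − 27.37 = 25.073 Gt C/yr.
Box D throughput = its input = 25.073 Gt C/yr; τ = 4257 / 25.073 = 169.8 yr.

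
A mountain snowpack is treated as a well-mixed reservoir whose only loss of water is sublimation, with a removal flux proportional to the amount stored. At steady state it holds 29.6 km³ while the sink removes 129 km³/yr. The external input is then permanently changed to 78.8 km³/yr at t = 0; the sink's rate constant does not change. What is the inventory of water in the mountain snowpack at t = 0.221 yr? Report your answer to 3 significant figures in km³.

22.5 km³

τ = M₀/F₀ = 29.6/129 = 0.2295 yr; rate constant k = 1/τ.
New steady state M_∞ = F₁/k = F₁·τ = 78.8 × 0.2295 = 18.081 km³.
M(t) = M_∞ + (M₀ − M_∞)·e^(−t/τ); t/τ = 0.221/0.2295 = 0.9631, so e^(−t/τ) = 0.3817.
M(t) = 18.081 + 11.52 × 0.3817 = 22.478 km³.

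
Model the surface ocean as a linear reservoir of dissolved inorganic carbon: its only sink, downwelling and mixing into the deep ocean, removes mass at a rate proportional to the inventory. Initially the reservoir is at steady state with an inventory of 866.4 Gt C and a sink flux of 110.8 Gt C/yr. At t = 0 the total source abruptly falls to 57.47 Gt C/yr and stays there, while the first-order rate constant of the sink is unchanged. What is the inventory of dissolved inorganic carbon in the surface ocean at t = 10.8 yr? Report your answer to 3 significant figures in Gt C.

The sink rate constant is k = F₀/M₀ = 110.8/866.4 = 0.1279 yr⁻¹.
Solving dM/dt = F₁ − kM with M(0) = M₀ gives M(t) = F₁/k + (M₀ − F₁/k)·e^(−kt).
F₁/k = 57.47/0.1279 = 449.39 Gt C; kt = 0.1279 × 10.8 = 1.381, e^(−kt) = 0.2513.
M(10.8) = 449.39 + (866.4 − 449.39) × 0.2513 = 449.39 + 104.8 = 554.18 Gt C.

554 Gt C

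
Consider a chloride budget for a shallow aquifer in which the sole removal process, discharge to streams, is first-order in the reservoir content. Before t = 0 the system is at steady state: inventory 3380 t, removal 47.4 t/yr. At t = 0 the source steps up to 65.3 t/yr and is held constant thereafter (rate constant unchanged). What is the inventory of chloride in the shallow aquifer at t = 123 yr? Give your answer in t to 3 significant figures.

4430 t

τ = M₀/F₀ = 3380/47.4 = 71.31 yr; rate constant k = 1/τ.
New steady state M_∞ = F₁/k = F₁·τ = 65.3 × 71.31 = 4656.4 t.
M(t) = M_∞ + (M₀ − M_∞)·e^(−t/τ); t/τ = 123/71.31 = 1.725, so e^(−t/τ) = 0.1782.
M(t) = 4656.4 − 1276 × 0.1782 = 4429.0 t.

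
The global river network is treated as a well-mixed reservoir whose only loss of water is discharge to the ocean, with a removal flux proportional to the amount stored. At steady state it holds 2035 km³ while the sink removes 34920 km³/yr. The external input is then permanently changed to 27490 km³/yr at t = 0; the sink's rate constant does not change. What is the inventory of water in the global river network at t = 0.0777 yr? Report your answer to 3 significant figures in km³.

τ = M₀/F₀ = 2035/34920 = 0.05828 yr; rate constant k = 1/τ.
New steady state M_∞ = F₁/k = F₁·τ = 27490 × 0.05828 = 1602.0 km³.
M(t) = M_∞ + (M₀ − M_∞)·e^(−t/τ); t/τ = 0.0777/0.05828 = 1.333, so e^(−t/τ) = 0.2636.
M(t) = 1602.0 + 433.0 × 0.2636 = 1716.1 km³.

1720 km³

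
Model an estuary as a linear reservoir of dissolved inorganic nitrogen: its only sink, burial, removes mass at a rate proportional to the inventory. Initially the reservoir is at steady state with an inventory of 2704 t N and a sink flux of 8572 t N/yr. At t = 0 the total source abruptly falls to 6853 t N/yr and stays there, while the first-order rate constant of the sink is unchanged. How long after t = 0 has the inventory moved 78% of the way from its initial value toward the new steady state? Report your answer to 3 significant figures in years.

0.478 yr

τ = M₀/F₀ = 2704/8572 = 0.3154 yr.
The remaining gap fraction is e^(−t/τ); 78% covered ⇒ e^(−t/τ) = 0.220.
t = −τ ln(0.220) = 0.3154 × 1.514 = 0.4776 yr.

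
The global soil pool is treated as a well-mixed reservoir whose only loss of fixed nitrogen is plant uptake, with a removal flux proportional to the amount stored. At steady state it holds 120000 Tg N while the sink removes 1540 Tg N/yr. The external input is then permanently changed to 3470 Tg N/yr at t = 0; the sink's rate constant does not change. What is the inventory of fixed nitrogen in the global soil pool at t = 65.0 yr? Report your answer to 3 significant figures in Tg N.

Residence time τ = M₀/F₀ = 77.92 yr. The eventual steady state is M_∞ = M₀·(F₁/F₀) = 120000 × 3470/1540 = 270390 Tg N.
The anomaly ΔM(t) = M(t) − M_∞ decays as ΔM₀·e^(−t/τ) with ΔM₀ = 120000 − 270390 = −150400 Tg N.
At t = 65.0 yr, e^(−t/τ) = e^(−0.8342) = 0.4342, so ΔM = −65300 Tg N and M = 270390 − 65300 = 205080 Tg N.

205000 Tg N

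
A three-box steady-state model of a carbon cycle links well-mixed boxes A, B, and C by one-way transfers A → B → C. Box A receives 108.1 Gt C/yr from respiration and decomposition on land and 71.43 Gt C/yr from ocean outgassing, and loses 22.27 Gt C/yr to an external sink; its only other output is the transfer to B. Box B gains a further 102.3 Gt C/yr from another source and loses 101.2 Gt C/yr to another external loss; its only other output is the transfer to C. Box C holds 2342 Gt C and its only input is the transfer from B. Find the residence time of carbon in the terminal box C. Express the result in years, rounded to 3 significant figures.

Box A: F(A→B) = (108.1 + 71.43) − 22.27 = 157.26 Gt C/yr.
Box B: F(B→C) = (157.26 + 102.3) − 101.2 = 158.36 Gt C/yr.
Box C throughput = its input = 158.36 Gt C/yr; τ = 2342 / 158.36 = 14.79 yr.

14.8 yr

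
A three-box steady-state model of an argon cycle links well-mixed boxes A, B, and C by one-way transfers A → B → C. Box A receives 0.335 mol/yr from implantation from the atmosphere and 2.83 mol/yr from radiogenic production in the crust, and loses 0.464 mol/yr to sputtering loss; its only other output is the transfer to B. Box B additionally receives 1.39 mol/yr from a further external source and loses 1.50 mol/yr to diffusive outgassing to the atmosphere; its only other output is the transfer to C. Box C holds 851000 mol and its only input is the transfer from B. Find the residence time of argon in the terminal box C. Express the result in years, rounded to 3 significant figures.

328000 yr

Box A: F(A→B) = (0.335 + 2.83) − 0.464 = 2.7010 mol/yr.
Box B: F(B→C) = (2.7010 + 1.39) − 1.50 = 2.5910 mol/yr.
Box C throughput = its input = 2.5910 mol/yr; τ = 851000 / 2.5910 = 328400 yr.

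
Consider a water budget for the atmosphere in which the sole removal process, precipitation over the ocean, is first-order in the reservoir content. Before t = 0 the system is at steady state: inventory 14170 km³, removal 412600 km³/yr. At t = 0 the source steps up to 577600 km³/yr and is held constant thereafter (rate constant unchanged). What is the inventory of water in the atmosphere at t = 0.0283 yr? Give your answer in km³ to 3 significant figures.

The sink rate constant is k = F₀/M₀ = 412600/14170 = 29.12 yr⁻¹.
Solving dM/dt = F₁ − kM with M(0) = M₀ gives M(t) = F₁/k + (M₀ − F₁/k)·e^(−kt).
F₁/k = 577600/29.12 = 19837 km³; kt = 29.12 × 0.0283 = 0.8240, e^(−kt) = 0.4387.
M(0.0283) = 19837 + (14170 − 19837) × 0.4387 = 19837 − 2486 = 17351 km³.

17400 km³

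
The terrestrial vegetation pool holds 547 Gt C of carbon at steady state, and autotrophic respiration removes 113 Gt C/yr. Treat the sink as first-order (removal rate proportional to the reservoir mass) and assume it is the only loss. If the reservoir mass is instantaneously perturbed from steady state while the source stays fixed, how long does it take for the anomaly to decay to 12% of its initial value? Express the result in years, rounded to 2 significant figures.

10 yr

For a linear reservoir the anomaly decays as exp(−t/τ) with τ = M/F = 547/113 = 4.841 yr.
exp(−t/τ) = 0.12 ⇒ t = −τ ln(0.12) = 4.841 × 2.120 = 10.26 yr.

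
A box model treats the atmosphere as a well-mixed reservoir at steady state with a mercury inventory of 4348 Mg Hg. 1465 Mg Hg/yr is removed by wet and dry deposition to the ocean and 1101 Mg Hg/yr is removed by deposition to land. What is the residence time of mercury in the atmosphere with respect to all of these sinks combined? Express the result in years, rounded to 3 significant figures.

1.69 yr

Total removal flux = 1465 + 1101 = 2566.0 Mg Hg/yr.
τ = M / ΣF_out = 4348 / 2566.0 = 1.694 yr.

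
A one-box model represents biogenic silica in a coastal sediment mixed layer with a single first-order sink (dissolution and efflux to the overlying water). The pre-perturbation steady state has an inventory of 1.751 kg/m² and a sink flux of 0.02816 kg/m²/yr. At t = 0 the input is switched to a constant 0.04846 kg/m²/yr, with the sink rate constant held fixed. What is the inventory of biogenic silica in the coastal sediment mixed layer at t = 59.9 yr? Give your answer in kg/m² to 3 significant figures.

The sink rate constant is k = F₀/M₀ = 0.02816/1.751 = 0.01608 yr⁻¹.
Solving dM/dt = F₁ − kM with M(0) = M₀ gives M(t) = F₁/k + (M₀ − F₁/k)·e^(−kt).
F₁/k = 0.04846/0.01608 = 3.0133 kg/m²; kt = 0.01608 × 59.9 = 0.9633, e^(−kt) = 0.3816.
M(59.9) = 3.0133 + (1.751 − 3.0133) × 0.3816 = 3.0133 − 0.4817 = 2.5316 kg/m².

2.53 kg/m²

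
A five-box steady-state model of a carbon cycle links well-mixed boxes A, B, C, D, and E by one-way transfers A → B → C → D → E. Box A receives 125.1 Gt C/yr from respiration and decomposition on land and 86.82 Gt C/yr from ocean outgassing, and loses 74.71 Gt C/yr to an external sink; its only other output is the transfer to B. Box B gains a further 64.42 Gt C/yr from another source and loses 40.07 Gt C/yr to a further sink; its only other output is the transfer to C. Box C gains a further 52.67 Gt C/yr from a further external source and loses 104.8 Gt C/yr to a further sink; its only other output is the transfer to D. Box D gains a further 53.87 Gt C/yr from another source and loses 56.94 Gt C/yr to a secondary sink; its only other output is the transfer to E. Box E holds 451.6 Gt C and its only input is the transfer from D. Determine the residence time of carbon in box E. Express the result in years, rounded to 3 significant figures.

4.25 yr

Box A: F(A→B) = (125.1 + 86.82) − 74.71 = 137.21 Gt C/yr.
Box B: F(B→C) = (137.21 + 64.42) − 40.07 = 161.56 Gt C/yr.
Box C: F(C→D) = (161.56 + 52.67) − 104.8 = 109.43 Gt C/yr.
Box D: F(D→E) = (109.43 + 53.87) − 56.94 = 106.36 Gt C/yr.
Box E throughput = its input = 106.36 Gt C/yr; τ = 451.6 / 106.36 = 4.246 yr.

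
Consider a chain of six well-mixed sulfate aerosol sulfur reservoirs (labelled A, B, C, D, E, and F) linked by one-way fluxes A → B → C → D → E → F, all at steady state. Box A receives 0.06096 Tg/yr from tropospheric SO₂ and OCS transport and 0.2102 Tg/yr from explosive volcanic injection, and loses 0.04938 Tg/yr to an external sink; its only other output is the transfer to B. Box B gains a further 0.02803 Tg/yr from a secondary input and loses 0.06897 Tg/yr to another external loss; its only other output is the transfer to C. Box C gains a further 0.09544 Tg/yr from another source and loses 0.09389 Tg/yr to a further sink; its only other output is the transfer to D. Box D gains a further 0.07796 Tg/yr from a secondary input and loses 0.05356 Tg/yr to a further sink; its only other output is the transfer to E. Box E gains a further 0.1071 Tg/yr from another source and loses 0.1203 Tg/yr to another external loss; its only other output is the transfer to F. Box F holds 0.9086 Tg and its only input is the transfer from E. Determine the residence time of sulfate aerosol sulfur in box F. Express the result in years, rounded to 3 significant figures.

Box A: F(A→B) = (0.06096 + 0.2102) − 0.04938 = 0.22178 Tg/yr.
Box B: F(B→C) = (0.22178 + 0.02803) − 0.06897 = 0.18084 Tg/yr.
Box C: F(C→D) = (0.18084 + 0.09544) − 0.09389 = 0.18239 Tg/yr.
Box D: F(D→E) = (0.18239 + 0.07796) − 0.05356 = 0.20679 Tg/yr.
Box E: F(E→F) = (0.20679 + 0.1071) − 0.1203 = 0.19359 Tg/yr.
Box F throughput = its input = 0.19359 Tg/yr; τ = 0.9086 / 0.19359 = 4.693 yr.

4.69 yr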